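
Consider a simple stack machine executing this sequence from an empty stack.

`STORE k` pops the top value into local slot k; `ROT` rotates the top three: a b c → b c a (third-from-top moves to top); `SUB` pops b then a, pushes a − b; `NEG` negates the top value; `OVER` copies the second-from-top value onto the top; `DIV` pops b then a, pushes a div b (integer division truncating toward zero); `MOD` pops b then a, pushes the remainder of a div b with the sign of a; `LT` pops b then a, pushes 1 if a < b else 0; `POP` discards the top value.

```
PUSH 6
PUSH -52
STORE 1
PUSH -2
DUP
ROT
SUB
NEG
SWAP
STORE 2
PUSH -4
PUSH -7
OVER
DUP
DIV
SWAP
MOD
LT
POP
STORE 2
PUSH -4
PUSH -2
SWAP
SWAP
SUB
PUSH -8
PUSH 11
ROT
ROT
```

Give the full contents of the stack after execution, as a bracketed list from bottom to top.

[11, -2, -8]

PUSH 6   -> 6
PUSH -52 -> 6 -52
STORE 1  -> 6
PUSH -2  -> 6 -2
DUP      -> 6 -2 -2
ROT      -> -2 -2 6
SUB      -> -2 -8
NEG      -> -2 8
SWAP     -> 8 -2
STORE 2  -> 8
PUSH -4  -> 8 -4
PUSH -7  -> 8 -4 -7
OVER     -> 8 -4 -7 -4
DUP      -> 8 -4 -7 -4 -4
DIV      -> 8 -4 -7 1
SWAP     -> 8 -4 1 -7
MOD      -> 8 -4 1
LT       -> 8 1
POP      -> 8
STORE 2  -> (empty)
PUSH -4  -> -4
PUSH -2  -> -4 -2
SWAP     -> -2 -4
SWAP     -> -4 -2
SUB      -> -2
PUSH -8  -> -2 -8
PUSH 11  -> -2 -8 11
ROT      -> -8 11 -2
ROT      -> 11 -2 -8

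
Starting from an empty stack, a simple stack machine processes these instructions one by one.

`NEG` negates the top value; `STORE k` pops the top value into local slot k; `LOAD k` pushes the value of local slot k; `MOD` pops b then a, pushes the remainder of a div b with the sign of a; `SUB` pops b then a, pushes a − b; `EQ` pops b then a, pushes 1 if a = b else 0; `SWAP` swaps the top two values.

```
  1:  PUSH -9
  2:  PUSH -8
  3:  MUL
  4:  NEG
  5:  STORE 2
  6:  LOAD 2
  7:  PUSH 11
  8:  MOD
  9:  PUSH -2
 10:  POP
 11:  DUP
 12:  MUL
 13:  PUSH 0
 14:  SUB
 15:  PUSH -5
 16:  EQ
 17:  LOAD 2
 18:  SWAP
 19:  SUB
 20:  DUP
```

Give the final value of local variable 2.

PUSH -9 : -9
PUSH -8 : -9 -8
MUL     : 72
NEG     : -72
STORE 2 : (empty)
LOAD 2  : -72
PUSH 11 : -72 11
MOD     : -6
PUSH -2 : -6 -2
POP     : -6
DUP     : -6 -6
MUL     : 36
PUSH 0  : 36 0
SUB     : 36
PUSH -5 : 36 -5
EQ      : 0
LOAD 2  : 0 -72
SWAP    : -72 0
SUB     : -72
DUP     : -72 -72

-72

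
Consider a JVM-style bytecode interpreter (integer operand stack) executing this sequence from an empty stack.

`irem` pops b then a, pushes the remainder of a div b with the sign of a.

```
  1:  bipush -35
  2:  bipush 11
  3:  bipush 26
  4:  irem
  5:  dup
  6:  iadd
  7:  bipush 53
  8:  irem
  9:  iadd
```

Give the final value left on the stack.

bipush -35 : -35
bipush 11  : -35 11
bipush 26  : -35 11 26
irem       : -35 11
dup        : -35 11 11
iadd       : -35 22
bipush 53  : -35 22 53
irem       : -35 22
iadd       : -13

-13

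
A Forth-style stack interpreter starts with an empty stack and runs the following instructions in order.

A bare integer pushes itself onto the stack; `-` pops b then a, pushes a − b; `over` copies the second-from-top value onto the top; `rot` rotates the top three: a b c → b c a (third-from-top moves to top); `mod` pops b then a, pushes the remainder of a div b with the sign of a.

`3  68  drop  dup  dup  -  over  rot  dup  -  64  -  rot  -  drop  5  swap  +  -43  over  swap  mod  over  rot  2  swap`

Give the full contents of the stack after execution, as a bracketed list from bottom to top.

3    → [3]
68   → [3, 68]
drop → [3]
dup  → [3, 3]
dup  → [3, 3, 3]
-    → [3, 0]
over → [3, 0, 3]
rot  → [0, 3, 3]
dup  → [0, 3, 3, 3]
-    → [0, 3, 0]
64   → [0, 3, 0, 64]
-    → [0, 3, -64]
rot  → [3, -64, 0]
-    → [3, -64]
drop → [3]
5    → [3, 5]
swap → [5, 3]
+    → [8]
-43  → [8, -43]
over → [8, -43, 8]
swap → [8, 8, -43]
mod  → [8, 8]
over → [8, 8, 8]
rot  → [8, 8, 8]
2    → [8, 8, 8, 2]
swap → [8, 8, 2, 8]

[8, 8, 2, 8]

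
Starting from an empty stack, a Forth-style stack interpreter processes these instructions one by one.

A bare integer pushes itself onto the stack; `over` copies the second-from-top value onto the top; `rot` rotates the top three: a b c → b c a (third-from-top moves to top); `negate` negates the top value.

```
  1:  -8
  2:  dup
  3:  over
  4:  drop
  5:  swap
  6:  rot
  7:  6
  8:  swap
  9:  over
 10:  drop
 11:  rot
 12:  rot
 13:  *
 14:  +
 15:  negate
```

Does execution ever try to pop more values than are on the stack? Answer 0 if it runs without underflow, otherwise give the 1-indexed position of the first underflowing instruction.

6

-8   → -8
dup  → -8 -8
over → -8 -8 -8
drop → -8 -8
swap → -8 -8
rot  — needs 3 operands, stack has 2 → underflow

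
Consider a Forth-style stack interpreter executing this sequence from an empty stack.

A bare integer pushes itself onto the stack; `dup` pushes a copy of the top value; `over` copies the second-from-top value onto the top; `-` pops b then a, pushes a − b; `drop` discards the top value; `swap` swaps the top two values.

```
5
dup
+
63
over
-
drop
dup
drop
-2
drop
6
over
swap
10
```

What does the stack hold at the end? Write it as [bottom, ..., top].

[10, 10, 6, 10]

5    -> [5]
dup  -> [5, 5]
+    -> [10]
63   -> [10, 63]
over -> [10, 63, 10]
-    -> [10, 53]
drop -> [10]
dup  -> [10, 10]
drop -> [10]
-2   -> [10, -2]
drop -> [10]
6    -> [10, 6]
over -> [10, 6, 10]
swap -> [10, 10, 6]
10   -> [10, 10, 6, 10]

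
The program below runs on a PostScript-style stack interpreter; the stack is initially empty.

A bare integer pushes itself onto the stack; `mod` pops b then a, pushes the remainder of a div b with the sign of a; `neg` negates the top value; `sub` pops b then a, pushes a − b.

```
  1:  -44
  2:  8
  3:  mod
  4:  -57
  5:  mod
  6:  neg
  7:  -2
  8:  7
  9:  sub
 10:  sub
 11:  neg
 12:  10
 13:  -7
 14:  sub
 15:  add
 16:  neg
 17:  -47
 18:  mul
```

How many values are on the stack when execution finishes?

1

-44 → [-44]
8   → [-44, 8]
mod → [-4]
-57 → [-4, -57]
mod → [-4]
neg → [4]
-2  → [4, -2]
7   → [4, -2, 7]
sub → [4, -9]
sub → [13]
neg → [-13]
10  → [-13, 10]
-7  → [-13, 10, -7]
sub → [-13, 17]
add → [4]
neg → [-4]
-47 → [-4, -47]
mul → [188]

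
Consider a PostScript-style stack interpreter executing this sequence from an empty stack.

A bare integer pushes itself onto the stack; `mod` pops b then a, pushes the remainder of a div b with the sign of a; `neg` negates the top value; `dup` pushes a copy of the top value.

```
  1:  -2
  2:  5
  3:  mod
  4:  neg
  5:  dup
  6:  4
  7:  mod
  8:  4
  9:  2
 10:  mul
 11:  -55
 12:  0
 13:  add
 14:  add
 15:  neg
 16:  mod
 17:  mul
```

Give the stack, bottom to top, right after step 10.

[2, 2, 8]

-2  → -2
5   → -2 5
mod → -2
neg → 2
dup → 2 2
4   → 2 2 4
mod → 2 2
4   → 2 2 4
2   → 2 2 4 2
mul → 2 2 8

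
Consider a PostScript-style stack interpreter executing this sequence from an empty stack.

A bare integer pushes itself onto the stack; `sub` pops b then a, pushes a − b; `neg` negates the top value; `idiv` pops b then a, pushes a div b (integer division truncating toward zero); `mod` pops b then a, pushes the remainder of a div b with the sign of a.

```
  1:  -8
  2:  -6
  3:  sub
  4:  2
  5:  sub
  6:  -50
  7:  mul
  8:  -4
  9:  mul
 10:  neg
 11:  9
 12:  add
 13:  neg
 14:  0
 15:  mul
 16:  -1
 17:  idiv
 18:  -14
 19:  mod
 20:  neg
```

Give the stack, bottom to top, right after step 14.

[-809, 0]

-8  → -8
-6  → -8 -6
sub → -2
2   → -2 2
sub → -4
-50 → -4 -50
mul → 200
-4  → 200 -4
mul → -800
neg → 800
9   → 800 9
add → 809
neg → -809
0   → -809 0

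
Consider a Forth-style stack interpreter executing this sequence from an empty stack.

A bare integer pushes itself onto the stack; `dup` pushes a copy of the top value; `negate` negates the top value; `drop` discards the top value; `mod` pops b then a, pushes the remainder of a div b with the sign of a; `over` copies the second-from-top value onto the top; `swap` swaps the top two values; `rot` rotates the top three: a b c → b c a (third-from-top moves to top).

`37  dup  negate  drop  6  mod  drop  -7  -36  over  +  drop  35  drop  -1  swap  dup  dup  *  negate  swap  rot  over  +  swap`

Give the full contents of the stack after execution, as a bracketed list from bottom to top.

[-49, -8, -7]

37     : 37
dup    : 37 37
negate : 37 -37
drop   : 37
6      : 37 6
mod    : 1
drop   : (empty)
-7     : -7
-36    : -7 -36
over   : -7 -36 -7
+      : -7 -43
drop   : -7
35     : -7 35
drop   : -7
-1     : -7 -1
swap   : -1 -7
dup    : -1 -7 -7
dup    : -1 -7 -7 -7
*      : -1 -7 49
negate : -1 -7 -49
swap   : -1 -49 -7
rot    : -49 -7 -1
over   : -49 -7 -1 -7
+      : -49 -7 -8
swap   : -49 -8 -7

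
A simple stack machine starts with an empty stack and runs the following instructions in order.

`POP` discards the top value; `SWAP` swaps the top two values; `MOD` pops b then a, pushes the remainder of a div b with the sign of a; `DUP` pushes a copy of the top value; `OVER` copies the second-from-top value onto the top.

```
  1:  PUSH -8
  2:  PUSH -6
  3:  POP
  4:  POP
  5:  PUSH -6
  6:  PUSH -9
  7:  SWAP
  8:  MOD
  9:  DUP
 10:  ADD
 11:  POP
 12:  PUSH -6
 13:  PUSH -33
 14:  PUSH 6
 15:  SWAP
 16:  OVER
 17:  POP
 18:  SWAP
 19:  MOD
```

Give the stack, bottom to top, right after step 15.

PUSH -8  : -8
PUSH -6  : -8 -6
POP      : -8
POP      : (empty)
PUSH -6  : -6
PUSH -9  : -6 -9
SWAP     : -9 -6
MOD      : -3
DUP      : -3 -3
ADD      : -6
POP      : (empty)
PUSH -6  : -6
PUSH -33 : -6 -33
PUSH 6   : -6 -33 6
SWAP     : -6 6 -33

[-6, 6, -33]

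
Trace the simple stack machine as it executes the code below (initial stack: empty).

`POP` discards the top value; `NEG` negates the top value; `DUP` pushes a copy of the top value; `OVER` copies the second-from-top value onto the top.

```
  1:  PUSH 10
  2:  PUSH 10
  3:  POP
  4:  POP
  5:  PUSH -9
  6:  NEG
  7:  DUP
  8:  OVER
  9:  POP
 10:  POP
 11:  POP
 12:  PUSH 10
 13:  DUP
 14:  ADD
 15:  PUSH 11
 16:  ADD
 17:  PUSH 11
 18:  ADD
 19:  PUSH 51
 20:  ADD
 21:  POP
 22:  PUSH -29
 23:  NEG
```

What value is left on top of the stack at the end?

PUSH 10  → [10]
PUSH 10  → [10, 10]
POP      → [10]
POP      → []
PUSH -9  → [-9]
NEG      → [9]
DUP      → [9, 9]
OVER     → [9, 9, 9]
POP      → [9, 9]
POP      → [9]
POP      → []
PUSH 10  → [10]
DUP      → [10, 10]
ADD      → [20]
PUSH 11  → [20, 11]
ADD      → [31]
PUSH 11  → [31, 11]
ADD      → [42]
PUSH 51  → [42, 51]
ADD      → [93]
POP      → []
PUSH -29 → [-29]
NEG      → [29]

29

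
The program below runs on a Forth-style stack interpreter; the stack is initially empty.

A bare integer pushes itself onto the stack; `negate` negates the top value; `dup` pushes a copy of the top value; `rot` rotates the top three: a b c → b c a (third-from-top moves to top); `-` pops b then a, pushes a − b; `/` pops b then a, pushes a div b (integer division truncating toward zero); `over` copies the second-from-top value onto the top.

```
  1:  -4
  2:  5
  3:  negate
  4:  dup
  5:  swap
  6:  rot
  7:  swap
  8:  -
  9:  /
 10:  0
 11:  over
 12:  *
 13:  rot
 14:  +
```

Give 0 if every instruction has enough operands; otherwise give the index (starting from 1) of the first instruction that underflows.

13

-4     → [-4]
5      → [-4, 5]
negate → [-4, -5]
dup    → [-4, -5, -5]
swap   → [-4, -5, -5]
rot    → [-5, -5, -4]
swap   → [-5, -4, -5]
-      → [-5, 1]
/      → [-5]
0      → [-5, 0]
over   → [-5, 0, -5]
*      → [-5, 0]
rot  — needs 3 operands, stack has 2 → underflow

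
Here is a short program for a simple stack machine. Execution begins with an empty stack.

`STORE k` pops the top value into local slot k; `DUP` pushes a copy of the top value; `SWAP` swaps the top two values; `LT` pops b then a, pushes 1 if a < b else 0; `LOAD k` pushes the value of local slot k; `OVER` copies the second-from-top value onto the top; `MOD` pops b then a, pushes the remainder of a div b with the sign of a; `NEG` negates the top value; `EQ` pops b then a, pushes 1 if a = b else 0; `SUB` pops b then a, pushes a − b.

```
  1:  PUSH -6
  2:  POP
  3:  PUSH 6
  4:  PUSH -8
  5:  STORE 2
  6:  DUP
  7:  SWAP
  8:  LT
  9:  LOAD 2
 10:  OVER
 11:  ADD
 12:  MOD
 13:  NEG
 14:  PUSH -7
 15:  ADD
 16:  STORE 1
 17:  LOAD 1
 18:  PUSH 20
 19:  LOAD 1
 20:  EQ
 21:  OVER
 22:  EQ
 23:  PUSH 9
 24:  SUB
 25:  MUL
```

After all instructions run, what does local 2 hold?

-8

PUSH -6  [-6]
POP      []
PUSH 6   [6]
PUSH -8  [6, -8]
STORE 2  [6]
DUP      [6, 6]
SWAP     [6, 6]
LT       [0]
LOAD 2   [0, -8]
OVER     [0, -8, 0]
ADD      [0, -8]
MOD      [0]
NEG      [0]
PUSH -7  [0, -7]
ADD      [-7]
STORE 1  []
LOAD 1   [-7]
PUSH 20  [-7, 20]
LOAD 1   [-7, 20, -7]
EQ       [-7, 0]
OVER     [-7, 0, -7]
EQ       [-7, 0]
PUSH 9   [-7, 0, 9]
SUB      [-7, -9]
MUL      [63]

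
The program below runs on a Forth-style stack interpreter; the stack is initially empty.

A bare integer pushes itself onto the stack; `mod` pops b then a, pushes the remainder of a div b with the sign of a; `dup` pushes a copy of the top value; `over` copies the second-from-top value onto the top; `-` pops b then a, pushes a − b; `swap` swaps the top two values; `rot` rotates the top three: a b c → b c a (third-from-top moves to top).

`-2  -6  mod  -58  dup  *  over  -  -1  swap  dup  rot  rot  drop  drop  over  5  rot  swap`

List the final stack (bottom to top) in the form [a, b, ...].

-2    -2
-6    -2 -6
mod   -2
-58   -2 -58
dup   -2 -58 -58
*     -2 3364
over  -2 3364 -2
-     -2 3366
-1    -2 3366 -1
swap  -2 -1 3366
dup   -2 -1 3366 3366
rot   -2 3366 3366 -1
rot   -2 3366 -1 3366
drop  -2 3366 -1
drop  -2 3366
over  -2 3366 -2
5     -2 3366 -2 5
rot   -2 -2 5 3366
swap  -2 -2 3366 5

[-2, -2, 3366, 5]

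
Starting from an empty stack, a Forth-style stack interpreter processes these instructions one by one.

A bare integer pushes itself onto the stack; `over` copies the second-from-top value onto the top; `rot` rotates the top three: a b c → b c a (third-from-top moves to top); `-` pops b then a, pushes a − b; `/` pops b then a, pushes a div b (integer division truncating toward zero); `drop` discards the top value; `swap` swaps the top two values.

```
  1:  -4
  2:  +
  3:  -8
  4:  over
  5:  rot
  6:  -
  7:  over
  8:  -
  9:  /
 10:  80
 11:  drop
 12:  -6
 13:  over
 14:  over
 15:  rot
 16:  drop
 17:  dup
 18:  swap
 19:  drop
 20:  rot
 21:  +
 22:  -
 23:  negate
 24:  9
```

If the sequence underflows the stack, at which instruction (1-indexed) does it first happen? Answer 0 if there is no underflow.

-4 → [-4]
+  — needs 2 operands, stack has 1 → underflow

2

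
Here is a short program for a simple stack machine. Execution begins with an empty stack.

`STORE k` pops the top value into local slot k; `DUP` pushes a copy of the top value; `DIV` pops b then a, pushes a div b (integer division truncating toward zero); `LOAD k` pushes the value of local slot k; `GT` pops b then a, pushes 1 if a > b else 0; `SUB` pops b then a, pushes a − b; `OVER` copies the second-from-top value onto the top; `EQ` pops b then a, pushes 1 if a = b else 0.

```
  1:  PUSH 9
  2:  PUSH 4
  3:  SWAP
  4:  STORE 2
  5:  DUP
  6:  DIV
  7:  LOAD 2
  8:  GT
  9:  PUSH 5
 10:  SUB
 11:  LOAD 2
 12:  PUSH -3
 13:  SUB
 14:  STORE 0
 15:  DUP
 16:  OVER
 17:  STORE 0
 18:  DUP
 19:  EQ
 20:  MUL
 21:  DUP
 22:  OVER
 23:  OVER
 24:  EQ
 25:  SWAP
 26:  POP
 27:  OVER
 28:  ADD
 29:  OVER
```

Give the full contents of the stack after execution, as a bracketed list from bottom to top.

[-5, -4, -5]

PUSH 9  → [9]
PUSH 4  → [9, 4]
SWAP    → [4, 9]
STORE 2 → [4]
DUP     → [4, 4]
DIV     → [1]
LOAD 2  → [1, 9]
GT      → [0]
PUSH 5  → [0, 5]
SUB     → [-5]
LOAD 2  → [-5, 9]
PUSH -3 → [-5, 9, -3]
SUB     → [-5, 12]
STORE 0 → [-5]
DUP     → [-5, -5]
OVER    → [-5, -5, -5]
STORE 0 → [-5, -5]
DUP     → [-5, -5, -5]
EQ      → [-5, 1]
MUL     → [-5]
DUP     → [-5, -5]
OVER    → [-5, -5, -5]
OVER    → [-5, -5, -5, -5]
EQ      → [-5, -5, 1]
SWAP    → [-5, 1, -5]
POP     → [-5, 1]
OVER    → [-5, 1, -5]
ADD     → [-5, -4]
OVER    → [-5, -4, -5]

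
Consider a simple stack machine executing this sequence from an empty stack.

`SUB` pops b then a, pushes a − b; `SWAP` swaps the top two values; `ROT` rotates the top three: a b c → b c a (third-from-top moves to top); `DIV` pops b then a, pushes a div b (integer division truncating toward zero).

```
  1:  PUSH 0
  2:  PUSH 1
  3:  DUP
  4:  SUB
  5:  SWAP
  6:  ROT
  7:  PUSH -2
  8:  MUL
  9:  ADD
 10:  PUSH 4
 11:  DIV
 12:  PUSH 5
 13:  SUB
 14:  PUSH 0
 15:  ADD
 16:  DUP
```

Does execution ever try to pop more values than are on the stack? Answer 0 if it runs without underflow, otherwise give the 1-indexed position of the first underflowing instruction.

PUSH 0  [0]
PUSH 1  [0, 1]
DUP     [0, 1, 1]
SUB     [0, 0]
SWAP    [0, 0]
ROT  — needs 3 operands, stack has 2 → underflow

6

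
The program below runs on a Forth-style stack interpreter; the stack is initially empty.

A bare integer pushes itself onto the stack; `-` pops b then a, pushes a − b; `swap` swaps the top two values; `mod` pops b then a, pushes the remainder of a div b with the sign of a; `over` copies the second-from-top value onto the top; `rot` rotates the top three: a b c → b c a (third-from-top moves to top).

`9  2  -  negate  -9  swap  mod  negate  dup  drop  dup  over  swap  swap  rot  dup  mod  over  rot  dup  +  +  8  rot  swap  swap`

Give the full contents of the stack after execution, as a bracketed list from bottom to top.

[2, 6, 8, 0]

9      → 9
2      → 9 2
-      → 7
negate → -7
-9     → -7 -9
swap   → -9 -7
mod    → -2
negate → 2
dup    → 2 2
drop   → 2
dup    → 2 2
over   → 2 2 2
swap   → 2 2 2
swap   → 2 2 2
rot    → 2 2 2
dup    → 2 2 2 2
mod    → 2 2 0
over   → 2 2 0 2
rot    → 2 0 2 2
dup    → 2 0 2 2 2
+      → 2 0 2 4
+      → 2 0 6
8      → 2 0 6 8
rot    → 2 6 8 0
swap   → 2 6 0 8
swap   → 2 6 8 0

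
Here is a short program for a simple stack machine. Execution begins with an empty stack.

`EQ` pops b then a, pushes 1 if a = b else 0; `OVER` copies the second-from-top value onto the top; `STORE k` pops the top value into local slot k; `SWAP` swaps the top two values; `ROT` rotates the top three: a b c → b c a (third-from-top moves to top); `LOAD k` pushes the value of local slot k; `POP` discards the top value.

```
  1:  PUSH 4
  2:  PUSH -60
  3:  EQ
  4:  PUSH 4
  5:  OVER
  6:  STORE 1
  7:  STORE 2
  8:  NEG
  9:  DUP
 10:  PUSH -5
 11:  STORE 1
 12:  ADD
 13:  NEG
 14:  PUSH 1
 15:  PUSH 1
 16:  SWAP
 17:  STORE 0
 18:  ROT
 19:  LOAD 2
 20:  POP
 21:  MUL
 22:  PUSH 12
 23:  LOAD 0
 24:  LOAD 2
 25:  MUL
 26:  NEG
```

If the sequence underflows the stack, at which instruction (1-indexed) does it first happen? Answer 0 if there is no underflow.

18

PUSH 4    4
PUSH -60  4 -60
EQ        0
PUSH 4    0 4
OVER      0 4 0
STORE 1   0 4
STORE 2   0
NEG       0
DUP       0 0
PUSH -5   0 0 -5
STORE 1   0 0
ADD       0
NEG       0
PUSH 1    0 1
PUSH 1    0 1 1
SWAP      0 1 1
STORE 0   0 1
ROT  — needs 3 operands, stack has 2 → underflow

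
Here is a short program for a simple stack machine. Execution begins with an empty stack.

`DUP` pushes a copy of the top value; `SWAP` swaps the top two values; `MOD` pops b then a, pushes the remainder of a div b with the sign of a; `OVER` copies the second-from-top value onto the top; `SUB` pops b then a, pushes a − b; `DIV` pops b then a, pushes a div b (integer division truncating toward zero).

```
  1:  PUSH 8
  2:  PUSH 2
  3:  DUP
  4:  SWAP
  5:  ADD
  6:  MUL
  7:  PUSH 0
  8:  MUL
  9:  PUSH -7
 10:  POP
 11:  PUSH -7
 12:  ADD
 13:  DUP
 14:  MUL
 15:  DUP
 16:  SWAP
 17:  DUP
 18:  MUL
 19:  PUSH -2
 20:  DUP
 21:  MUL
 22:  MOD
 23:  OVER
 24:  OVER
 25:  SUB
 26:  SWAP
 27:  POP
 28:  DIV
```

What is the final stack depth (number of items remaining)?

PUSH 8  → [8]
PUSH 2  → [8, 2]
DUP     → [8, 2, 2]
SWAP    → [8, 2, 2]
ADD     → [8, 4]
MUL     → [32]
PUSH 0  → [32, 0]
MUL     → [0]
PUSH -7 → [0, -7]
POP     → [0]
PUSH -7 → [0, -7]
ADD     → [-7]
DUP     → [-7, -7]
MUL     → [49]
DUP     → [49, 49]
SWAP    → [49, 49]
DUP     → [49, 49, 49]
MUL     → [49, 2401]
PUSH -2 → [49, 2401, -2]
DUP     → [49, 2401, -2, -2]
MUL     → [49, 2401, 4]
MOD     → [49, 1]
OVER    → [49, 1, 49]
OVER    → [49, 1, 49, 1]
SUB     → [49, 1, 48]
SWAP    → [49, 48, 1]
POP     → [49, 48]
DIV     → [1]

1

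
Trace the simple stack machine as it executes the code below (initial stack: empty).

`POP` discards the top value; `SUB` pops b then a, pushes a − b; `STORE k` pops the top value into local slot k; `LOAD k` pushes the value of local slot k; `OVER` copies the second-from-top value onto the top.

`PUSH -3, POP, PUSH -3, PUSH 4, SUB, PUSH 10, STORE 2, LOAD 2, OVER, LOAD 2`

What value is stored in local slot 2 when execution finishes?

10

PUSH -3 -> [-3]
POP     -> []
PUSH -3 -> [-3]
PUSH 4  -> [-3, 4]
SUB     -> [-7]
PUSH 10 -> [-7, 10]
STORE 2 -> [-7]
LOAD 2  -> [-7, 10]
OVER    -> [-7, 10, -7]
LOAD 2  -> [-7, 10, -7, 10]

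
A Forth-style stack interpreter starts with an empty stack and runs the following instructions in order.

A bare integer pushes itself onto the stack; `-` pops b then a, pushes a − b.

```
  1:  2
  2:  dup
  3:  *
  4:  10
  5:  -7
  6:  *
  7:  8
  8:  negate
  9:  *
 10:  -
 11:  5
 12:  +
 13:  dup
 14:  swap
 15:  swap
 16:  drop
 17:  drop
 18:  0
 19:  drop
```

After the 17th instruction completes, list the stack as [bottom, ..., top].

[]

2       2
dup     2 2
*       4
10      4 10
-7      4 10 -7
*       4 -70
8       4 -70 8
negate  4 -70 -8
*       4 560
-       -556
5       -556 5
+       -551
dup     -551 -551
swap    -551 -551
swap    -551 -551
drop    -551
drop    (empty)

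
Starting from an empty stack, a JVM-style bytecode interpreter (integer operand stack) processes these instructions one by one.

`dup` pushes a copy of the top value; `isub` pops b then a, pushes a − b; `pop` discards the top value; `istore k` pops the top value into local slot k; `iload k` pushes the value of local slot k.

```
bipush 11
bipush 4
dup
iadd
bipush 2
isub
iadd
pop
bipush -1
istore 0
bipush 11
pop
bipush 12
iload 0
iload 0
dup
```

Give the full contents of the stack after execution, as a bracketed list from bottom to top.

[12, -1, -1, -1]

bipush 11  [11]
bipush 4   [11, 4]
dup        [11, 4, 4]
iadd       [11, 8]
bipush 2   [11, 8, 2]
isub       [11, 6]
iadd       [17]
pop        []
bipush -1  [-1]
istore 0   []
bipush 11  [11]
pop        []
bipush 12  [12]
iload 0    [12, -1]
iload 0    [12, -1, -1]
dup        [12, -1, -1, -1]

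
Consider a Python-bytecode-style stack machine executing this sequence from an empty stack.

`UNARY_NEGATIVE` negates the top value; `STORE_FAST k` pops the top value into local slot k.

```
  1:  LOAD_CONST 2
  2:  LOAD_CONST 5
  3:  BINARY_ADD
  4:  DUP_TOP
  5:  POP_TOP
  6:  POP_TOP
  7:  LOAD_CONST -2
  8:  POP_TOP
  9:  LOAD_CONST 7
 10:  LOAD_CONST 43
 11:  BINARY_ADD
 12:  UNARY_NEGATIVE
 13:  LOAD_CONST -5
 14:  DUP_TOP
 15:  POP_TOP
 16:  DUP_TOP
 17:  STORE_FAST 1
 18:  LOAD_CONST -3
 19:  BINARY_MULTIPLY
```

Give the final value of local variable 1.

LOAD_CONST 2     2
LOAD_CONST 5     2 5
BINARY_ADD       7
DUP_TOP          7 7
POP_TOP          7
POP_TOP          (empty)
LOAD_CONST -2    -2
POP_TOP          (empty)
LOAD_CONST 7     7
LOAD_CONST 43    7 43
BINARY_ADD       50
UNARY_NEGATIVE   -50
LOAD_CONST -5    -50 -5
DUP_TOP          -50 -5 -5
POP_TOP          -50 -5
DUP_TOP          -50 -5 -5
STORE_FAST 1     -50 -5
LOAD_CONST -3    -50 -5 -3
BINARY_MULTIPLY  -50 15

-5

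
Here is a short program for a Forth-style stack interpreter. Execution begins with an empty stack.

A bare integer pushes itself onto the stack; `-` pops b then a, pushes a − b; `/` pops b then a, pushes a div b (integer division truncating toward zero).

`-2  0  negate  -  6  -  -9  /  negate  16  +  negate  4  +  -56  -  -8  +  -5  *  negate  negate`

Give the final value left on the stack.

-180

-2      -2
0       -2 0
negate  -2 0
-       -2
6       -2 6
-       -8
-9      -8 -9
/       0
negate  0
16      0 16
+       16
negate  -16
4       -16 4
+       -12
-56     -12 -56
-       44
-8      44 -8
+       36
-5      36 -5
*       -180
negate  180
negate  -180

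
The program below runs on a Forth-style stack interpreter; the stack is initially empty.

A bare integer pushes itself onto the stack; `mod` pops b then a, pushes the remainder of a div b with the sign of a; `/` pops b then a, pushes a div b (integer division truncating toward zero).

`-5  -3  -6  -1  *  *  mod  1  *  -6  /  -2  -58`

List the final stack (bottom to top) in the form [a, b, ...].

[0, -2, -58]

-5  -> [-5]
-3  -> [-5, -3]
-6  -> [-5, -3, -6]
-1  -> [-5, -3, -6, -1]
*   -> [-5, -3, 6]
*   -> [-5, -18]
mod -> [-5]
1   -> [-5, 1]
*   -> [-5]
-6  -> [-5, -6]
/   -> [0]
-2  -> [0, -2]
-58 -> [0, -2, -58]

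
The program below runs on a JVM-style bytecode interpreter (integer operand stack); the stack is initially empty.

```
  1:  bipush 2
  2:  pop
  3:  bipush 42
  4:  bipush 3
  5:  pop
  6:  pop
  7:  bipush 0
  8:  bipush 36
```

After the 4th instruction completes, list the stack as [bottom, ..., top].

[42, 3]

bipush 2   2
pop        (empty)
bipush 42  42
bipush 3   42 3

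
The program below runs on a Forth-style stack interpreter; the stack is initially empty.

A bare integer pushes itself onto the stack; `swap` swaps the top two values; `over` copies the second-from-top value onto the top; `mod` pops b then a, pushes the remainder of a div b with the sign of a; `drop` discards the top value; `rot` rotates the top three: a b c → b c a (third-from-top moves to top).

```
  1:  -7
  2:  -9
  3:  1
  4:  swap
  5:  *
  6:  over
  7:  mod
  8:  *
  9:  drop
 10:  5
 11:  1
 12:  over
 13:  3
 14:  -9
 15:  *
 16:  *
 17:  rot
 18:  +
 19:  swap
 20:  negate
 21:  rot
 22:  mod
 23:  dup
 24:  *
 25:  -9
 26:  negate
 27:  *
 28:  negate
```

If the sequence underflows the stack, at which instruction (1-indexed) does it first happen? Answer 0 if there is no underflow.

21

-7     -> -7
-9     -> -7 -9
1      -> -7 -9 1
swap   -> -7 1 -9
*      -> -7 -9
over   -> -7 -9 -7
mod    -> -7 -2
*      -> 14
drop   -> (empty)
5      -> 5
1      -> 5 1
over   -> 5 1 5
3      -> 5 1 5 3
-9     -> 5 1 5 3 -9
*      -> 5 1 5 -27
*      -> 5 1 -135
rot    -> 1 -135 5
+      -> 1 -130
swap   -> -130 1
negate -> -130 -1
rot  — needs 3 operands, stack has 2 → underflow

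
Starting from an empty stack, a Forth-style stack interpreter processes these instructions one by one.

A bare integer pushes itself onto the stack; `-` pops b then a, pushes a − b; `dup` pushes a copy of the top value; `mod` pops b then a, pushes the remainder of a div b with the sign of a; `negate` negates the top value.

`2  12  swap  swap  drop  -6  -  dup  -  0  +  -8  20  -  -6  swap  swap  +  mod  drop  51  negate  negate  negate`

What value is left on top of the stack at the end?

2      -> 2
12     -> 2 12
swap   -> 12 2
swap   -> 2 12
drop   -> 2
-6     -> 2 -6
-      -> 8
dup    -> 8 8
-      -> 0
0      -> 0 0
+      -> 0
-8     -> 0 -8
20     -> 0 -8 20
-      -> 0 -28
-6     -> 0 -28 -6
swap   -> 0 -6 -28
swap   -> 0 -28 -6
+      -> 0 -34
mod    -> 0
drop   -> (empty)
51     -> 51
negate -> -51
negate -> 51
negate -> -51

-51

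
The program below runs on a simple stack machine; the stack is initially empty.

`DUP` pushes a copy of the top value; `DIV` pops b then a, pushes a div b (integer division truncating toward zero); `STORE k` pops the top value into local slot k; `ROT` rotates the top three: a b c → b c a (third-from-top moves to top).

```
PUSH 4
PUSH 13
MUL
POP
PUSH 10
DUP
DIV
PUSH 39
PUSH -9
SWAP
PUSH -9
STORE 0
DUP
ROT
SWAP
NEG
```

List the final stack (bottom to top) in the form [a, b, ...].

[1, 39, -9, -39]

PUSH 4  -> [4]
PUSH 13 -> [4, 13]
MUL     -> [52]
POP     -> []
PUSH 10 -> [10]
DUP     -> [10, 10]
DIV     -> [1]
PUSH 39 -> [1, 39]
PUSH -9 -> [1, 39, -9]
SWAP    -> [1, -9, 39]
PUSH -9 -> [1, -9, 39, -9]
STORE 0 -> [1, -9, 39]
DUP     -> [1, -9, 39, 39]
ROT     -> [1, 39, 39, -9]
SWAP    -> [1, 39, -9, 39]
NEG     -> [1, 39, -9, -39]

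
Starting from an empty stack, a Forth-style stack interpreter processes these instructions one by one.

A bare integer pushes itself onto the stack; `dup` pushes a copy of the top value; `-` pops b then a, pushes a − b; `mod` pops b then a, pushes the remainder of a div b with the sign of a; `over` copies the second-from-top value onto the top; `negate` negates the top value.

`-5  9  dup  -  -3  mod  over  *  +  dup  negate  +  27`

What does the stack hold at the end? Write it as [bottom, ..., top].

[0, 27]

-5     -> -5
9      -> -5 9
dup    -> -5 9 9
-      -> -5 0
-3     -> -5 0 -3
mod    -> -5 0
over   -> -5 0 -5
*      -> -5 0
+      -> -5
dup    -> -5 -5
negate -> -5 5
+      -> 0
27     -> 0 27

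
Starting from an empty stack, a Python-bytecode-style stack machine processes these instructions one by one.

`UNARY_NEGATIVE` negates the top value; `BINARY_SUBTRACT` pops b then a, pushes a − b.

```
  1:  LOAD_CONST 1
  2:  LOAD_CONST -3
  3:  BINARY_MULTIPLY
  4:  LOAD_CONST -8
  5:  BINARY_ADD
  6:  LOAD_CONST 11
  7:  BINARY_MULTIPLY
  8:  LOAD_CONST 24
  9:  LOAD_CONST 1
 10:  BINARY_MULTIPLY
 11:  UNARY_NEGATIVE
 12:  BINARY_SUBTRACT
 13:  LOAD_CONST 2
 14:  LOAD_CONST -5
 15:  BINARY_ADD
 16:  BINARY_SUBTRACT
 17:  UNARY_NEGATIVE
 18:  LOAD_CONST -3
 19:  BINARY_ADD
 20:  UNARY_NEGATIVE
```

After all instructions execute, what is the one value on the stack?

-91

LOAD_CONST 1    -> 1
LOAD_CONST -3   -> 1 -3
BINARY_MULTIPLY -> -3
LOAD_CONST -8   -> -3 -8
BINARY_ADD      -> -11
LOAD_CONST 11   -> -11 11
BINARY_MULTIPLY -> -121
LOAD_CONST 24   -> -121 24
LOAD_CONST 1    -> -121 24 1
BINARY_MULTIPLY -> -121 24
UNARY_NEGATIVE  -> -121 -24
BINARY_SUBTRACT -> -97
LOAD_CONST 2    -> -97 2
LOAD_CONST -5   -> -97 2 -5
BINARY_ADD      -> -97 -3
BINARY_SUBTRACT -> -94
UNARY_NEGATIVE  -> 94
LOAD_CONST -3   -> 94 -3
BINARY_ADD      -> 91
UNARY_NEGATIVE  -> -91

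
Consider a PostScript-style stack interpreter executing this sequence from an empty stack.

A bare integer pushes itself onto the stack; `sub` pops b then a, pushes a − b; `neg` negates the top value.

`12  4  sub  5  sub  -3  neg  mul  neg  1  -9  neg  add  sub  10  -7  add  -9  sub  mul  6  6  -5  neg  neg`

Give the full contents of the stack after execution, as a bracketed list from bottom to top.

[-228, 6, 6, -5]

12  : 12
4   : 12 4
sub : 8
5   : 8 5
sub : 3
-3  : 3 -3
neg : 3 3
mul : 9
neg : -9
1   : -9 1
-9  : -9 1 -9
neg : -9 1 9
add : -9 10
sub : -19
10  : -19 10
-7  : -19 10 -7
add : -19 3
-9  : -19 3 -9
sub : -19 12
mul : -228
6   : -228 6
6   : -228 6 6
-5  : -228 6 6 -5
neg : -228 6 6 5
neg : -228 6 6 -5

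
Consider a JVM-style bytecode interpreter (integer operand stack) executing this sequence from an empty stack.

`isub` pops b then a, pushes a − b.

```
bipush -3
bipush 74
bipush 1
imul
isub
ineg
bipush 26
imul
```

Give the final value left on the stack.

bipush -3 → -3
bipush 74 → -3 74
bipush 1  → -3 74 1
imul      → -3 74
isub      → -77
ineg      → 77
bipush 26 → 77 26
imul      → 2002

2002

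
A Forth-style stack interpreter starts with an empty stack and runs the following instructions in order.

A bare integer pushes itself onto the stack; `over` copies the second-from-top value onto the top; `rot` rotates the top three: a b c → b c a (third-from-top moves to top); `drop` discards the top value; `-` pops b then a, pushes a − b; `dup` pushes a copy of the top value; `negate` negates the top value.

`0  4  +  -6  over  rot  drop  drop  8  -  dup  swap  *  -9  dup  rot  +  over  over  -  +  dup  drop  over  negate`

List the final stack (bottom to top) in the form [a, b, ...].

0      -> 0
4      -> 0 4
+      -> 4
-6     -> 4 -6
over   -> 4 -6 4
rot    -> -6 4 4
drop   -> -6 4
drop   -> -6
8      -> -6 8
-      -> -14
dup    -> -14 -14
swap   -> -14 -14
*      -> 196
-9     -> 196 -9
dup    -> 196 -9 -9
rot    -> -9 -9 196
+      -> -9 187
over   -> -9 187 -9
over   -> -9 187 -9 187
-      -> -9 187 -196
+      -> -9 -9
dup    -> -9 -9 -9
drop   -> -9 -9
over   -> -9 -9 -9
negate -> -9 -9 9

[-9, -9, 9]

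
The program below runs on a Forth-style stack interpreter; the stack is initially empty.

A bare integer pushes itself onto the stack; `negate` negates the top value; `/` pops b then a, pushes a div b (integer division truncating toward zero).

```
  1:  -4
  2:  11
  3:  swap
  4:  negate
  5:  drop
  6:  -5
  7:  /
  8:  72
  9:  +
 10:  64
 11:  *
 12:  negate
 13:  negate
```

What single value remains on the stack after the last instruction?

-4     : [-4]
11     : [-4, 11]
swap   : [11, -4]
negate : [11, 4]
drop   : [11]
-5     : [11, -5]
/      : [-2]
72     : [-2, 72]
+      : [70]
64     : [70, 64]
*      : [4480]
negate : [-4480]
negate : [4480]

4480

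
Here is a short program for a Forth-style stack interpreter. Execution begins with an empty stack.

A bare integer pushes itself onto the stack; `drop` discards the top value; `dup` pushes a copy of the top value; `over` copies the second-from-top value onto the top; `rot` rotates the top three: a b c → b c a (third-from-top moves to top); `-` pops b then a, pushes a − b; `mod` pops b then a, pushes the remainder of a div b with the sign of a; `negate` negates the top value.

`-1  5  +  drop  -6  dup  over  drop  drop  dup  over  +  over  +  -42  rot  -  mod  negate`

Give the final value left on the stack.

18

-1      [-1]
5       [-1, 5]
+       [4]
drop    []
-6      [-6]
dup     [-6, -6]
over    [-6, -6, -6]
drop    [-6, -6]
drop    [-6]
dup     [-6, -6]
over    [-6, -6, -6]
+       [-6, -12]
over    [-6, -12, -6]
+       [-6, -18]
-42     [-6, -18, -42]
rot     [-18, -42, -6]
-       [-18, -36]
mod     [-18]
negate  [18]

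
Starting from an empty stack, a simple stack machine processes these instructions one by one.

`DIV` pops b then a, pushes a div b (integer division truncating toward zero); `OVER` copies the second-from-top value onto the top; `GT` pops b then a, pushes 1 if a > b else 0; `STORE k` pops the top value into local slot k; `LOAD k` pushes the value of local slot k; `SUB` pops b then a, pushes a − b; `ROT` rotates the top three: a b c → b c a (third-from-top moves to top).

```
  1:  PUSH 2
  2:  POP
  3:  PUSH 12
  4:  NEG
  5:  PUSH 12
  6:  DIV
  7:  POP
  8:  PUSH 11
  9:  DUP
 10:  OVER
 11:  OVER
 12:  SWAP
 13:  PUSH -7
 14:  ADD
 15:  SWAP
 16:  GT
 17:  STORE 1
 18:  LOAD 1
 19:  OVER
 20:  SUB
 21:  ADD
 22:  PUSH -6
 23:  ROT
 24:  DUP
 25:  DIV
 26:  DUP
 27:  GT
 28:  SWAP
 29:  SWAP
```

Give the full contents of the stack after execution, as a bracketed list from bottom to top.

PUSH 2  : 2
POP     : (empty)
PUSH 12 : 12
NEG     : -12
PUSH 12 : -12 12
DIV     : -1
POP     : (empty)
PUSH 11 : 11
DUP     : 11 11
OVER    : 11 11 11
OVER    : 11 11 11 11
SWAP    : 11 11 11 11
PUSH -7 : 11 11 11 11 -7
ADD     : 11 11 11 4
SWAP    : 11 11 4 11
GT      : 11 11 0
STORE 1 : 11 11
LOAD 1  : 11 11 0
OVER    : 11 11 0 11
SUB     : 11 11 -11
ADD     : 11 0
PUSH -6 : 11 0 -6
ROT     : 0 -6 11
DUP     : 0 -6 11 11
DIV     : 0 -6 1
DUP     : 0 -6 1 1
GT      : 0 -6 0
SWAP    : 0 0 -6
SWAP    : 0 -6 0

[0, -6, 0]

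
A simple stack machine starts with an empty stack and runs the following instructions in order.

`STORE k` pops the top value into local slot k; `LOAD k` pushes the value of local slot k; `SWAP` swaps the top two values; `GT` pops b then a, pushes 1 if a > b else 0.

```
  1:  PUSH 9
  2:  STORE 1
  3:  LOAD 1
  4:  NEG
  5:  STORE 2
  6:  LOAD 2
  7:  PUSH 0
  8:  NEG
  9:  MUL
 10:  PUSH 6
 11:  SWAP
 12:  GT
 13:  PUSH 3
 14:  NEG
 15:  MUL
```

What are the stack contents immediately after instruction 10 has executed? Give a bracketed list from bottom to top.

[0, 6]

PUSH 9  → [9]
STORE 1 → []
LOAD 1  → [9]
NEG     → [-9]
STORE 2 → []
LOAD 2  → [-9]
PUSH 0  → [-9, 0]
NEG     → [-9, 0]
MUL     → [0]
PUSH 6  → [0, 6]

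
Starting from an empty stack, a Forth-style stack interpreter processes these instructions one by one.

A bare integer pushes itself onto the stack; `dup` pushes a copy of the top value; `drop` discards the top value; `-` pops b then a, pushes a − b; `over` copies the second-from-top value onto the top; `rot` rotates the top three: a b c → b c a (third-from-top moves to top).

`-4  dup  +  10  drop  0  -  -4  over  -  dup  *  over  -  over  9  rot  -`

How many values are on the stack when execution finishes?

3

-4   -> [-4]
dup  -> [-4, -4]
+    -> [-8]
10   -> [-8, 10]
drop -> [-8]
0    -> [-8, 0]
-    -> [-8]
-4   -> [-8, -4]
over -> [-8, -4, -8]
-    -> [-8, 4]
dup  -> [-8, 4, 4]
*    -> [-8, 16]
over -> [-8, 16, -8]
-    -> [-8, 24]
over -> [-8, 24, -8]
9    -> [-8, 24, -8, 9]
rot  -> [-8, -8, 9, 24]
-    -> [-8, -8, -15]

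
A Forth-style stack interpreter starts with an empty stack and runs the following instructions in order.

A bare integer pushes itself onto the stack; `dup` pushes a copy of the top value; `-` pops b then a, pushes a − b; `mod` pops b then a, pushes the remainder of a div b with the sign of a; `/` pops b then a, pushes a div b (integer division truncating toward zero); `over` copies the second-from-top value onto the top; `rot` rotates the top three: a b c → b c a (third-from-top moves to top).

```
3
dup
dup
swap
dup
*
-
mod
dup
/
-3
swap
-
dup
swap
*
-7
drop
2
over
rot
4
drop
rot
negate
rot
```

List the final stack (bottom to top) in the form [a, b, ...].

3       [3]
dup     [3, 3]
dup     [3, 3, 3]
swap    [3, 3, 3]
dup     [3, 3, 3, 3]
*       [3, 3, 9]
-       [3, -6]
mod     [3]
dup     [3, 3]
/       [1]
-3      [1, -3]
swap    [-3, 1]
-       [-4]
dup     [-4, -4]
swap    [-4, -4]
*       [16]
-7      [16, -7]
drop    [16]
2       [16, 2]
over    [16, 2, 16]
rot     [2, 16, 16]
4       [2, 16, 16, 4]
drop    [2, 16, 16]
rot     [16, 16, 2]
negate  [16, 16, -2]
rot     [16, -2, 16]

[16, -2, 16]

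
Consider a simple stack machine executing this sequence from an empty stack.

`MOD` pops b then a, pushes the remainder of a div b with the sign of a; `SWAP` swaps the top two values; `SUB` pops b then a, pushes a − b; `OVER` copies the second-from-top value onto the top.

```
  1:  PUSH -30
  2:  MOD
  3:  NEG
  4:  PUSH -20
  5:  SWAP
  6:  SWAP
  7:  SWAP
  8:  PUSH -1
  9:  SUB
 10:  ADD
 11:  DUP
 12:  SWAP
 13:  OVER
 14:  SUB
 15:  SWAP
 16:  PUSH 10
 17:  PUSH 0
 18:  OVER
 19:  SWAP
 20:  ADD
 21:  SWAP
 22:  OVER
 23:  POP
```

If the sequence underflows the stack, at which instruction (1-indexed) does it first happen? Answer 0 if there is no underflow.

PUSH -30 → -30
MOD  — needs 2 operands, stack has 1 → underflow

2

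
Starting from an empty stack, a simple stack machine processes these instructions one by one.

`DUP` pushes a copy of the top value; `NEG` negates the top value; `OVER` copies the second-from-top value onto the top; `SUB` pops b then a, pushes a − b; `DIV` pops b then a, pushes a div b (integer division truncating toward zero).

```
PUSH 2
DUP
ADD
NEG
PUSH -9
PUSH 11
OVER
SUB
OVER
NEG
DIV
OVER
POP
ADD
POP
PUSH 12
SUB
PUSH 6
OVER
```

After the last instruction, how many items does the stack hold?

PUSH 2  -> 2
DUP     -> 2 2
ADD     -> 4
NEG     -> -4
PUSH -9 -> -4 -9
PUSH 11 -> -4 -9 11
OVER    -> -4 -9 11 -9
SUB     -> -4 -9 20
OVER    -> -4 -9 20 -9
NEG     -> -4 -9 20 9
DIV     -> -4 -9 2
OVER    -> -4 -9 2 -9
POP     -> -4 -9 2
ADD     -> -4 -7
POP     -> -4
PUSH 12 -> -4 12
SUB     -> -16
PUSH 6  -> -16 6
OVER    -> -16 6 -16

3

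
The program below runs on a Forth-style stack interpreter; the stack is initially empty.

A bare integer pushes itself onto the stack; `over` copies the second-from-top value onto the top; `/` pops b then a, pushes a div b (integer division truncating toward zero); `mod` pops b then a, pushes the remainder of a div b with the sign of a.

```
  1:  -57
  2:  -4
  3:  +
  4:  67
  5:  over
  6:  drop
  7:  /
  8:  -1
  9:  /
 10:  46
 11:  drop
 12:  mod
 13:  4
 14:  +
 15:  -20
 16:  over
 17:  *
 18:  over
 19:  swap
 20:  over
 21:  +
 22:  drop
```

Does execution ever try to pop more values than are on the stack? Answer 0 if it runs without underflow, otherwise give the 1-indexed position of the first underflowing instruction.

-57  → [-57]
-4   → [-57, -4]
+    → [-61]
67   → [-61, 67]
over → [-61, 67, -61]
drop → [-61, 67]
/    → [0]
-1   → [0, -1]
/    → [0]
46   → [0, 46]
drop → [0]
mod  — needs 2 operands, stack has 1 → underflow

12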